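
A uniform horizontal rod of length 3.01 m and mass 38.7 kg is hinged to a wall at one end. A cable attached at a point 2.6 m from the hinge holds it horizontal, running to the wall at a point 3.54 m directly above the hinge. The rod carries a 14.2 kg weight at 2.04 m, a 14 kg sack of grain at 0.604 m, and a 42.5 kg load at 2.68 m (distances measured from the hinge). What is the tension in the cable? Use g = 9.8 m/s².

T ≈ 980 N

Choose the hinge as the axis so the unknown hinge reaction has zero arm there.
Beam weight: 38.7 × 9.8 = 379.3 N down at 1.505 m → arm 1.505 m, τ = 379.3 × 1.505 = 570.8 N·m clockwise.
Weight: 14.2 × 9.8 = 139.2 N down at 2.04 m → arm 2.04 m, τ = 139.2 × 2.04 = 284 N·m clockwise.
Sack of grain: 14 × 9.8 = 137.2 N down at 0.604 m → arm 0.604 m, τ = 137.2 × 0.604 = 82.87 N·m clockwise.
Load: 42.5 × 9.8 = 416.5 N down at 2.68 m → arm 2.68 m, τ = 416.5 × 2.68 = 1116 N·m clockwise.
Total clockwise load moment = 2054 N·m.
The cable tension T acts at 2.6 m; only its component perpendicular to the rod, T sinθ, produces torque. sinθ = h/√(h²+d²) = 3.54/√(3.54²+2.6²) = 0.806.
Setting net torque to zero: T × 2.6 × 0.806 = 2054 → T = 2054 / 2.096 = 980 N.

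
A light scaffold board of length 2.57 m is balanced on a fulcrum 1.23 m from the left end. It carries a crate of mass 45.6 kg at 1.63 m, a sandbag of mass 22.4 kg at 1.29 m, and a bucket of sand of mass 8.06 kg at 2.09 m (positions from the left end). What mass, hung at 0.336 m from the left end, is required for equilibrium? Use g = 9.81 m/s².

m ≈ 29.7 kg

Sum moments about the fulcrum (at 1.23 m from the left end) (the support reaction has zero arm there).
Crate: 45.6 × 9.81 = 447.3 N down at 1.63 m → arm 0.4 m, τ = 447.3 × 0.4 = 178.9 N·m clockwise.
Sandbag: 22.4 × 9.81 = 219.7 N down at 1.29 m → arm 0.06 m, τ = 219.7 × 0.06 = 13.18 N·m clockwise.
Bucket of sand: 8.06 × 9.81 = 79.07 N down at 2.09 m → arm 0.86 m, τ = 79.07 × 0.86 = 68 N·m clockwise.
Net moment of known loads = 260.1 N·m clockwise.
An unknown mass m at 0.336 m has arm 0.894 m; its moment is m·g·0.894 counterclockwise.
Balancing moments: m × 9.81 × 0.894 = 260.1, giving m = 260.1 / (9.81 × 0.894) = 29.7 kg.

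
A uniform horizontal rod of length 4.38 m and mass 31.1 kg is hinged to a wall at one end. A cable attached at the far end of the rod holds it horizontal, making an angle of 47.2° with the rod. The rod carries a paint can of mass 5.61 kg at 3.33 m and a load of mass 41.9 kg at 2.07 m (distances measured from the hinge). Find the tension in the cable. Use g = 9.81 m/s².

Choose the hinge as the axis so the unknown hinge reaction has zero arm there.
Beam weight: 31.1 × 9.81 = 305.1 N down at 2.19 m → arm 2.19 m, τ = 305.1 × 2.19 = 668.2 N·m clockwise.
Paint can: 5.61 × 9.81 = 55.03 N down at 3.33 m → arm 3.33 m, τ = 55.03 × 3.33 = 183.2 N·m clockwise.
Load: 41.9 × 9.81 = 411 N down at 2.07 m → arm 2.07 m, τ = 411 × 2.07 = 850.8 N·m clockwise.
Total clockwise load moment = 1702 N·m.
The cable tension T acts at 4.38 m; only its component perpendicular to the rod, T sinθ, produces torque. sin 47.2° = 0.7337.
For rotational equilibrium, T × 4.38 × 0.7337 = 1702, so T = 1702 / 3.214 = 530 N.

T ≈ 530 N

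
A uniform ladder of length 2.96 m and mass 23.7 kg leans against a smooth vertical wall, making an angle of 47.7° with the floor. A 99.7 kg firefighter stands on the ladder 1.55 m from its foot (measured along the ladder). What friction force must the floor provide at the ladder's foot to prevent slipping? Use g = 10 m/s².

Choose the foot of the ladder as the axis so the floor normal and friction both act there and drop out.
Ladder weight 23.7×10 = 237 N acts at 1.48 m along the ladder; its horizontal arm is 1.48·cos47.7° = 0.9961 m → τ = 236.1 N·m clockwise.
Firefighter: 99.7×10 = 997 N at 1.55 m → arm 1.043 m → τ = 1040 N·m clockwise.
Wall normal N acts horizontally at the top; its moment arm is the height L sinθ = 2.96·sin47.7° = 2.189 m, counterclockwise.
For rotational equilibrium, N × 2.189 = 1276, so N = 583 N.
ΣFx = 0: friction at the foot balances the wall's push, so f = N_wall = 583 N.

f ≈ 583 N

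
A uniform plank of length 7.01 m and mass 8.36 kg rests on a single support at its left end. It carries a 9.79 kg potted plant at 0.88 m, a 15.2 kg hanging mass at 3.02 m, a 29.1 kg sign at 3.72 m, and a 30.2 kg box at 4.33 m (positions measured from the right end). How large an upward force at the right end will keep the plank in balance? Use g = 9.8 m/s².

About the left end:
Beam weight: 8.36 × 9.8 = 81.93 N down at 3.505 m → arm 3.505 m, τ = 81.93 × 3.505 = 287.2 N·m clockwise.
Potted plant: 9.79 × 9.8 = 95.94 N down at 0.88 m → arm 6.13 m, τ = 95.94 × 6.13 = 588.1 N·m clockwise.
Hanging mass: 15.2 × 9.8 = 149 N down at 3.02 m → arm 3.99 m, τ = 149 × 3.99 = 594.5 N·m clockwise.
Sign: 29.1 × 9.8 = 285.2 N down at 3.72 m → arm 3.29 m, τ = 285.2 × 3.29 = 938.3 N·m clockwise.
Box: 30.2 × 9.8 = 296 N down at 4.33 m → arm 2.68 m, τ = 296 × 2.68 = 793.3 N·m clockwise.
Net moment of the loads = 3201 N·m clockwise.
The upward force F acts at the right end, arm 7.01 m, giving F × 7.01 counterclockwise.
Στ = 0 ⇒ F × 7.01 = 3201 ⇒ F = 3201 / 7.01 = 457 N.

F ≈ 457 N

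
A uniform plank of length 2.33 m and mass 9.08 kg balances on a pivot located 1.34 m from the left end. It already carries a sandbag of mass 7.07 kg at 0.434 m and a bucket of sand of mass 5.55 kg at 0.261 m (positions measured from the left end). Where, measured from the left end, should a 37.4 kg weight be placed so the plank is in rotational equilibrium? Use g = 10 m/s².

Take moments about the pivot (at 1.34 m from the left end).
Beam weight: 9.08 × 10 = 90.8 N down at 1.165 m → arm 0.175 m, τ = 90.8 × 0.175 = 15.89 N·m counterclockwise.
Sandbag: 7.07 × 10 = 70.7 N down at 0.434 m → arm 0.906 m, τ = 70.7 × 0.906 = 64.05 N·m counterclockwise.
Bucket of sand: 5.55 × 10 = 55.5 N down at 0.261 m → arm 1.079 m, τ = 55.5 × 1.079 = 59.88 N·m counterclockwise.
Net moment of existing loads = 139.8 N·m counterclockwise.
The weight weighs 37.4 × 10 = 374 N and must supply an equal clockwise moment, so its lever arm about the pivot is 139.8 / 374 = 0.374 m.
That puts it at 1.34 + 0.374 = 1.71 m from the left end.

x ≈ 1.71 m from the left end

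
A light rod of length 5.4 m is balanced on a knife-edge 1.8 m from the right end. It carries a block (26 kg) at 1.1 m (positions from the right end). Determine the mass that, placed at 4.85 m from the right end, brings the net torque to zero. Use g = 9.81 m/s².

m ≈ 5.97 kg

Choose the knife-edge (at 1.8 m from the right end) as the axis so the support reaction has zero arm there.
Block: 26 × 9.81 = 255.1 N down at 1.1 m → arm 0.7 m, τ = 255.1 × 0.7 = 178.6 N·m clockwise.
Net moment of known loads = 178.6 N·m clockwise.
An unknown mass m at 4.85 m has arm 3.05 m; its moment is m·g·3.05 counterclockwise.
Balancing moments: m × 9.81 × 3.05 = 178.6, giving m = 178.6 / (9.81 × 3.05) = 5.97 kg.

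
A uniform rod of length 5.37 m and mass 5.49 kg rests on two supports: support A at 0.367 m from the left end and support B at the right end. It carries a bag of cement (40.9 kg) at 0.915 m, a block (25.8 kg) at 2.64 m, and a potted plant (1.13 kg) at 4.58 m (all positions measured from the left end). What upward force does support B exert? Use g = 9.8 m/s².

R_B ≈ 193 N

About support A:
Beam weight: 5.49 × 9.8 = 53.8 N down at 2.685 m → arm 2.318 m, τ = 53.8 × 2.318 = 124.7 N·m clockwise.
Bag of cement: 40.9 × 9.8 = 400.8 N down at 0.915 m → arm 0.548 m, τ = 400.8 × 0.548 = 219.6 N·m clockwise.
Block: 25.8 × 9.8 = 252.8 N down at 2.64 m → arm 2.273 m, τ = 252.8 × 2.273 = 574.6 N·m clockwise.
Potted plant: 1.13 × 9.8 = 11.07 N down at 4.58 m → arm 4.213 m, τ = 11.07 × 4.213 = 46.64 N·m clockwise.
Net load moment about support A = 965.5 N·m clockwise.
Reaction R at support B is upward at 5.37 m, arm 5.003 m → moment R × 5.003 counterclockwise.
Setting net torque to zero: R × 5.003 = 965.5 → R = 193 N.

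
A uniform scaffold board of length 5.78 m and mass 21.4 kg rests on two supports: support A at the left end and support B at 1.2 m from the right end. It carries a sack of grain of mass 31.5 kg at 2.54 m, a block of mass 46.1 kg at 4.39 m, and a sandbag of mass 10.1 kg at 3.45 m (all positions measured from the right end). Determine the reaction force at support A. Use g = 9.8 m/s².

R_A ≈ 531 N

Taking torques about support B:
Beam weight: 21.4 × 9.8 = 209.7 N down at 2.89 m → arm 1.69 m, τ = 209.7 × 1.69 = 354.4 N·m counterclockwise.
Sack of grain: 31.5 × 9.8 = 308.7 N down at 2.54 m → arm 1.34 m, τ = 308.7 × 1.34 = 413.7 N·m counterclockwise.
Block: 46.1 × 9.8 = 451.8 N down at 4.39 m → arm 3.19 m, τ = 451.8 × 3.19 = 1441 N·m counterclockwise.
Sandbag: 10.1 × 9.8 = 98.98 N down at 3.45 m → arm 2.25 m, τ = 98.98 × 2.25 = 222.7 N·m counterclockwise.
Net load moment about support B = 2432 N·m counterclockwise.
Reaction R at support A is upward at 5.78 m, arm 4.58 m → moment R × 4.58 clockwise.
Setting net torque to zero: R × 4.58 = 2432 → R = 531 N.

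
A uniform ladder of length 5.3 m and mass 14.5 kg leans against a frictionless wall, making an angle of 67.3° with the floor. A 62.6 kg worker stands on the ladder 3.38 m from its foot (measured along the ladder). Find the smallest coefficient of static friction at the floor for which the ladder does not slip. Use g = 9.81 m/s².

Sum moments about the foot of the ladder (the floor normal and friction both act there and drop out).
Ladder weight 14.5×9.81 = 142.2 N acts at 2.65 m along the ladder; its horizontal arm is 2.65·cos67.3° = 1.023 m → τ = 145.5 N·m clockwise.
Worker: 62.6×9.81 = 614.1 N at 3.38 m → arm 1.304 m → τ = 800.8 N·m clockwise.
Wall normal N acts horizontally at the top; its moment arm is the height L sinθ = 5.3·sin67.3° = 4.889 m, counterclockwise.
For rotational equilibrium, N × 4.889 = 946.3, so N = 193.6 N.
ΣFx = 0 ⇒ f = N_wall = 193.6 N. ΣFy = 0 ⇒ N_floor = 756.3 N.
μ_min = f / N_floor = 193.6 / 756.3 = 0.256.

μ_min ≈ 0.256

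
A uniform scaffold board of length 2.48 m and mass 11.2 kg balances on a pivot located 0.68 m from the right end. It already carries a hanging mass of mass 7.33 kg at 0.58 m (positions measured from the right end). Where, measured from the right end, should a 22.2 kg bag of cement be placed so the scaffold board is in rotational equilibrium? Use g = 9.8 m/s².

x ≈ 0.43 m from the right end

Taking torques about the pivot (at 0.68 m from the right end):
Beam weight: 11.2 × 9.8 = 109.8 N down at 1.24 m → arm 0.56 m, τ = 109.8 × 0.56 = 61.49 N·m counterclockwise.
Hanging mass: 7.33 × 9.8 = 71.83 N down at 0.58 m → arm 0.1 m, τ = 71.83 × 0.1 = 7.183 N·m clockwise.
Net moment of existing loads = 54.31 N·m counterclockwise.
The bag of cement weighs 22.2 × 9.8 = 217.6 N and must supply an equal clockwise moment, so its lever arm about the pivot is 54.31 / 217.6 = 0.25 m.
That puts it at 0.68 − 0.25 = 0.43 m from the right end.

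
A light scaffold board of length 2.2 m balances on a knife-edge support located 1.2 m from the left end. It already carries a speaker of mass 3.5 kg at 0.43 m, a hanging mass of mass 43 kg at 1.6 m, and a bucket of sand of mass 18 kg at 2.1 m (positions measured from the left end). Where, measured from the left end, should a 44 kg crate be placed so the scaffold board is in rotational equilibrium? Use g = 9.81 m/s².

Take moments about the knife-edge support (at 1.2 m from the left end).
Speaker: 3.5 × 9.81 = 34.34 N down at 0.43 m → arm 0.77 m, τ = 34.34 × 0.77 = 26.44 N·m counterclockwise.
Hanging mass: 43 × 9.81 = 421.8 N down at 1.6 m → arm 0.4 m, τ = 421.8 × 0.4 = 168.7 N·m clockwise.
Bucket of sand: 18 × 9.81 = 176.6 N down at 2.1 m → arm 0.9 m, τ = 176.6 × 0.9 = 158.9 N·m clockwise.
Net moment of existing loads = 301.2 N·m clockwise.
The crate weighs 44 × 9.81 = 431.6 N and must supply an equal counterclockwise moment, so its lever arm about the knife-edge support is 301.2 / 431.6 = 0.698 m.
That puts it at 1.2 − 0.698 = 0.502 m from the left end.

x ≈ 0.502 m from the left end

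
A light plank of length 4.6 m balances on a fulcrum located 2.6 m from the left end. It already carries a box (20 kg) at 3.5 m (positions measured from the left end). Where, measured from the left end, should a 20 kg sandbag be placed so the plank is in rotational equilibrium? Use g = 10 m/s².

About the fulcrum (at 2.6 m from the left end):
Box: 20 × 10 = 200 N down at 3.5 m → arm 0.9 m, τ = 200 × 0.9 = 180 N·m clockwise.
Net moment of existing loads = 180 N·m clockwise.
The sandbag weighs 20 × 10 = 200 N and must supply an equal counterclockwise moment, so its lever arm about the fulcrum is 180 / 200 = 0.9 m.
That puts it at 2.6 − 0.9 = 1.7 m from the left end.

x ≈ 1.7 m from the left end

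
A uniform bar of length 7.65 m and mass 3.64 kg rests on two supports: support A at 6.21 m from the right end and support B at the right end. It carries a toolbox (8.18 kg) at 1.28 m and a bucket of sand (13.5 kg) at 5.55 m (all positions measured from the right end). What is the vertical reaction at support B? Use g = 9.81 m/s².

R_B ≈ 91.5 N

About support A:
Beam weight: 3.64 × 9.81 = 35.71 N down at 3.825 m → arm 2.385 m, τ = 35.71 × 2.385 = 85.17 N·m clockwise.
Toolbox: 8.18 × 9.81 = 80.25 N down at 1.28 m → arm 4.93 m, τ = 80.25 × 4.93 = 395.6 N·m clockwise.
Bucket of sand: 13.5 × 9.81 = 132.4 N down at 5.55 m → arm 0.66 m, τ = 132.4 × 0.66 = 87.38 N·m clockwise.
Net load moment about support A = 568.2 N·m clockwise.
Reaction R at support B is upward at 0 m, arm 6.21 m → moment R × 6.21 counterclockwise.
For rotational equilibrium, R × 6.21 = 568.2, so R = 91.5 N.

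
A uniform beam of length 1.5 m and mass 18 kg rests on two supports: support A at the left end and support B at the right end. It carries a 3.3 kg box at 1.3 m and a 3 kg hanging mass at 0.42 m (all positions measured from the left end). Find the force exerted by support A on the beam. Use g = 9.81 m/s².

R_A ≈ 114 N

Sum moments about support B (its reaction then has zero moment arm).
Beam weight: 18 × 9.81 = 176.6 N down at 0.75 m → arm 0.75 m, τ = 176.6 × 0.75 = 132.4 N·m counterclockwise.
Box: 3.3 × 9.81 = 32.37 N down at 1.3 m → arm 0.2 m, τ = 32.37 × 0.2 = 6.474 N·m counterclockwise.
Hanging mass: 3 × 9.81 = 29.43 N down at 0.42 m → arm 1.08 m, τ = 29.43 × 1.08 = 31.78 N·m counterclockwise.
Net load moment about support B = 170.7 N·m counterclockwise.
Reaction R at support A is upward at 0 m, arm 1.5 m → moment R × 1.5 clockwise.
Στ = 0 ⇒ R × 1.5 = 170.7 ⇒ R = 114 N.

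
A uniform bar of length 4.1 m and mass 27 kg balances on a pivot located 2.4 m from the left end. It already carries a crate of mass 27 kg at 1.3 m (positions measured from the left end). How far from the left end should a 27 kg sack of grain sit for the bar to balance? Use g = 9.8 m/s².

Taking torques about the pivot (at 2.4 m from the left end):
Beam weight: 27 × 9.8 = 264.6 N down at 2.05 m → arm 0.35 m, τ = 264.6 × 0.35 = 92.61 N·m counterclockwise.
Crate: 27 × 9.8 = 264.6 N down at 1.3 m → arm 1.1 m, τ = 264.6 × 1.1 = 291.1 N·m counterclockwise.
Net moment of existing loads = 383.7 N·m counterclockwise.
The sack of grain weighs 27 × 9.8 = 264.6 N and must supply an equal clockwise moment, so its lever arm about the pivot is 383.7 / 264.6 = 1.45 m.
That puts it at 2.4 + 1.45 = 3.85 m from the left end.

x ≈ 3.85 m from the left end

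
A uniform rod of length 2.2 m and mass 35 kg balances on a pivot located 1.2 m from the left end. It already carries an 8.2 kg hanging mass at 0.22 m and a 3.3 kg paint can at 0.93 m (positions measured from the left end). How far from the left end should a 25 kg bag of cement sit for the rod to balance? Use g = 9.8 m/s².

x ≈ 1.7 m from the left end

Sum moments about the pivot (at 1.2 m from the left end) (the support reaction has zero arm there).
Beam weight: 35 × 9.8 = 343 N down at 1.1 m → arm 0.1 m, τ = 343 × 0.1 = 34.3 N·m counterclockwise.
Hanging mass: 8.2 × 9.8 = 80.36 N down at 0.22 m → arm 0.98 m, τ = 80.36 × 0.98 = 78.75 N·m counterclockwise.
Paint can: 3.3 × 9.8 = 32.34 N down at 0.93 m → arm 0.27 m, τ = 32.34 × 0.27 = 8.732 N·m counterclockwise.
Net moment of existing loads = 121.8 N·m counterclockwise.
The bag of cement weighs 25 × 9.8 = 245 N and must supply an equal clockwise moment, so its lever arm about the pivot is 121.8 / 245 = 0.497 m.
That puts it at 1.2 + 0.497 = 1.7 m from the left end.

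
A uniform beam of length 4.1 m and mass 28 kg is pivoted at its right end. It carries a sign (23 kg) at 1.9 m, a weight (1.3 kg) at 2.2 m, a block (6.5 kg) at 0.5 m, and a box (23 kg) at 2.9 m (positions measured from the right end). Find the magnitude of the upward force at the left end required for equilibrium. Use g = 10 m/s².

Taking torques about the right end:
Beam weight: 28 × 10 = 280 N down at 2.05 m → arm 2.05 m, τ = 280 × 2.05 = 574 N·m counterclockwise.
Sign: 23 × 10 = 230 N down at 1.9 m → arm 1.9 m, τ = 230 × 1.9 = 437 N·m counterclockwise.
Weight: 1.3 × 10 = 13 N down at 2.2 m → arm 2.2 m, τ = 13 × 2.2 = 28.6 N·m counterclockwise.
Block: 6.5 × 10 = 65 N down at 0.5 m → arm 0.5 m, τ = 65 × 0.5 = 32.5 N·m counterclockwise.
Box: 23 × 10 = 230 N down at 2.9 m → arm 2.9 m, τ = 230 × 2.9 = 667 N·m counterclockwise.
Net moment of the loads = 1739 N·m counterclockwise.
The upward force F acts at the left end, arm 4.1 m, giving F × 4.1 clockwise.
Στ = 0 ⇒ F × 4.1 = 1739 ⇒ F = 1739 / 4.1 = 424 N.

F ≈ 424 N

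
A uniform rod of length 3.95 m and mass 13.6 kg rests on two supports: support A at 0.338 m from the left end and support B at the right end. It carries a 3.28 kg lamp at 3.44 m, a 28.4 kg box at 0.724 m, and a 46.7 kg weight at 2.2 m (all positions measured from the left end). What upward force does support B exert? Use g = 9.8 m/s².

Sum moments about support A (its reaction then has zero moment arm).
Beam weight: 13.6 × 9.8 = 133.3 N down at 1.975 m → arm 1.637 m, τ = 133.3 × 1.637 = 218.2 N·m clockwise.
Lamp: 3.28 × 9.8 = 32.14 N down at 3.44 m → arm 3.102 m, τ = 32.14 × 3.102 = 99.7 N·m clockwise.
Box: 28.4 × 9.8 = 278.3 N down at 0.724 m → arm 0.386 m, τ = 278.3 × 0.386 = 107.4 N·m clockwise.
Weight: 46.7 × 9.8 = 457.7 N down at 2.2 m → arm 1.862 m, τ = 457.7 × 1.862 = 852.2 N·m clockwise.
Net load moment about support A = 1278 N·m clockwise.
Reaction R at support B is upward at 3.95 m, arm 3.612 m → moment R × 3.612 counterclockwise.
Balancing moments: R × 3.612 = 1278, giving R = 354 N.

R_B ≈ 354 N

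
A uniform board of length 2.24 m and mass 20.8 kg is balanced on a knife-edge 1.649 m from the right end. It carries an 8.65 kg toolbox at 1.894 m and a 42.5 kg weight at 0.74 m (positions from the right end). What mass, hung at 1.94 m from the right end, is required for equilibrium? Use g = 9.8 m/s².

Sum moments about the knife-edge (at 1.649 m from the right end) (the support reaction has zero arm there).
Beam weight: 20.8 × 9.8 = 203.8 N down at 1.12 m → arm 0.529 m, τ = 203.8 × 0.529 = 107.8 N·m clockwise.
Toolbox: 8.65 × 9.8 = 84.77 N down at 1.894 m → arm 0.245 m, τ = 84.77 × 0.245 = 20.77 N·m counterclockwise.
Weight: 42.5 × 9.8 = 416.5 N down at 0.74 m → arm 0.909 m, τ = 416.5 × 0.909 = 378.6 N·m clockwise.
Net moment of known loads = 465.6 N·m clockwise.
An unknown mass m at 1.94 m has arm 0.291 m; its moment is m·g·0.291 counterclockwise.
Setting net torque to zero: m × 9.8 × 0.291 = 465.6 → m = 465.6 / (9.8 × 0.291) = 163 kg.

m ≈ 163 kg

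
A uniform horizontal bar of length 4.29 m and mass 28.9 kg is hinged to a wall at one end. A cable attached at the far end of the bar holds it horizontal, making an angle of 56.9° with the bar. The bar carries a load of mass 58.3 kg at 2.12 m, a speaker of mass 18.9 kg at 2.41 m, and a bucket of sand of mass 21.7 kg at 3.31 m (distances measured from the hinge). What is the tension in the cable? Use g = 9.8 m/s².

Take moments about the hinge.
Beam weight: 28.9 × 9.8 = 283.2 N down at 2.145 m → arm 2.145 m, τ = 283.2 × 2.145 = 607.5 N·m clockwise.
Load: 58.3 × 9.8 = 571.3 N down at 2.12 m → arm 2.12 m, τ = 571.3 × 2.12 = 1211 N·m clockwise.
Speaker: 18.9 × 9.8 = 185.2 N down at 2.41 m → arm 2.41 m, τ = 185.2 × 2.41 = 446.3 N·m clockwise.
Bucket of sand: 21.7 × 9.8 = 212.7 N down at 3.31 m → arm 3.31 m, τ = 212.7 × 3.31 = 704 N·m clockwise.
Total clockwise load moment = 2969 N·m.
The cable tension T acts at 4.29 m; only its component perpendicular to the bar, T sinθ, produces torque. sin 56.9° = 0.8377.
Στ = 0 ⇒ T × 4.29 × 0.8377 = 2969 ⇒ T = 2969 / 3.594 = 826 N.

T ≈ 826 N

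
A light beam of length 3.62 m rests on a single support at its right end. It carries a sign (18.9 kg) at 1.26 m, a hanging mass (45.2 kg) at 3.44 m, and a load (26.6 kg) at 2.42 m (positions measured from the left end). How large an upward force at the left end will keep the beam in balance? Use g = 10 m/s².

About the right end:
Sign: 18.9 × 10 = 189 N down at 1.26 m → arm 2.36 m, τ = 189 × 2.36 = 446 N·m counterclockwise.
Hanging mass: 45.2 × 10 = 452 N down at 3.44 m → arm 0.18 m, τ = 452 × 0.18 = 81.36 N·m counterclockwise.
Load: 26.6 × 10 = 266 N down at 2.42 m → arm 1.2 m, τ = 266 × 1.2 = 319.2 N·m counterclockwise.
Net moment of the loads = 846.6 N·m counterclockwise.
The upward force F acts at the left end, arm 3.62 m, giving F × 3.62 clockwise.
For rotational equilibrium, F × 3.62 = 846.6, so F = 846.6 / 3.62 = 234 N.

F ≈ 234 N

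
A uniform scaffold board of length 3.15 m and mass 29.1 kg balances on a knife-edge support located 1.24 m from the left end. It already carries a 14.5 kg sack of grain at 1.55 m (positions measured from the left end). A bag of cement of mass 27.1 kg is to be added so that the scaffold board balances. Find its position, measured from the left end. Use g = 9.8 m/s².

x ≈ 0.714 m from the left end

Sum moments about the knife-edge support (at 1.24 m from the left end) (the support reaction has zero arm there).
Beam weight: 29.1 × 9.8 = 285.2 N down at 1.575 m → arm 0.335 m, τ = 285.2 × 0.335 = 95.54 N·m clockwise.
Sack of grain: 14.5 × 9.8 = 142.1 N down at 1.55 m → arm 0.31 m, τ = 142.1 × 0.31 = 44.05 N·m clockwise.
Net moment of existing loads = 139.6 N·m clockwise.
The bag of cement weighs 27.1 × 9.8 = 265.6 N and must supply an equal counterclockwise moment, so its lever arm about the knife-edge support is 139.6 / 265.6 = 0.526 m.
That puts it at 1.24 − 0.526 = 0.714 m from the left end.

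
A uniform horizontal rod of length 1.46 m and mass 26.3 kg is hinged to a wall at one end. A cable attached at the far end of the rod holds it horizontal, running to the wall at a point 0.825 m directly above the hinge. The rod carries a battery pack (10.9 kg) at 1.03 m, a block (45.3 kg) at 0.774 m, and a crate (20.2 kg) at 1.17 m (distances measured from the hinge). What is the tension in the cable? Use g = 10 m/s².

T ≈ 1240 N

Sum moments about the hinge (the unknown hinge reaction has zero arm there).
Beam weight: 26.3 × 10 = 263 N down at 0.73 m → arm 0.73 m, τ = 263 × 0.73 = 192 N·m clockwise.
Battery pack: 10.9 × 10 = 109 N down at 1.03 m → arm 1.03 m, τ = 109 × 1.03 = 112.3 N·m clockwise.
Block: 45.3 × 10 = 453 N down at 0.774 m → arm 0.774 m, τ = 453 × 0.774 = 350.6 N·m clockwise.
Crate: 20.2 × 10 = 202 N down at 1.17 m → arm 1.17 m, τ = 202 × 1.17 = 236.3 N·m clockwise.
Total clockwise load moment = 891.2 N·m.
The cable tension T acts at 1.46 m; only its component perpendicular to the rod, T sinθ, produces torque. sinθ = h/√(h²+d²) = 0.825/√(0.825²+1.46²) = 0.492.
Setting net torque to zero: T × 1.46 × 0.492 = 891.2 → T = 891.2 / 0.7183 = 1240 N.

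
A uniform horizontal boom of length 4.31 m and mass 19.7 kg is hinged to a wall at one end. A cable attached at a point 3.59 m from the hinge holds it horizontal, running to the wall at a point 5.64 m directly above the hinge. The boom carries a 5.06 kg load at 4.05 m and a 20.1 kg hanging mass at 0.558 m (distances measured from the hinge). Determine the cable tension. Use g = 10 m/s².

Choose the hinge as the axis so the unknown hinge reaction has zero arm there.
Beam weight: 19.7 × 10 = 197 N down at 2.155 m → arm 2.155 m, τ = 197 × 2.155 = 424.5 N·m clockwise.
Load: 5.06 × 10 = 50.6 N down at 4.05 m → arm 4.05 m, τ = 50.6 × 4.05 = 204.9 N·m clockwise.
Hanging mass: 20.1 × 10 = 201 N down at 0.558 m → arm 0.558 m, τ = 201 × 0.558 = 112.2 N·m clockwise.
Total clockwise load moment = 741.6 N·m.
The cable tension T acts at 3.59 m; only its component perpendicular to the boom, T sinθ, produces torque. sinθ = h/√(h²+d²) = 5.64/√(5.64²+3.59²) = 0.8436.
For rotational equilibrium, T × 3.59 × 0.8436 = 741.6, so T = 741.6 / 3.029 = 245 N.

T ≈ 245 N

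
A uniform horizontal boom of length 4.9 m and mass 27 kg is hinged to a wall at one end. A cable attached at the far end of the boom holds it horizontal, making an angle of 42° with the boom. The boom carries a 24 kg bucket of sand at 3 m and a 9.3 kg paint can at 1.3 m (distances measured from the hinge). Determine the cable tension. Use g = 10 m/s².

Sum moments about the hinge (the unknown hinge reaction has zero arm there).
Beam weight: 27 × 10 = 270 N down at 2.45 m → arm 2.45 m, τ = 270 × 2.45 = 661.5 N·m clockwise.
Bucket of sand: 24 × 10 = 240 N down at 3 m → arm 3 m, τ = 240 × 3 = 720 N·m clockwise.
Paint can: 9.3 × 10 = 93 N down at 1.3 m → arm 1.3 m, τ = 93 × 1.3 = 120.9 N·m clockwise.
Total clockwise load moment = 1502 N·m.
The cable tension T acts at 4.9 m; only its component perpendicular to the boom, T sinθ, produces torque. sin 42° = 0.6691.
Στ = 0 ⇒ T × 4.9 × 0.6691 = 1502 ⇒ T = 1502 / 3.279 = 458 N.

T ≈ 458 N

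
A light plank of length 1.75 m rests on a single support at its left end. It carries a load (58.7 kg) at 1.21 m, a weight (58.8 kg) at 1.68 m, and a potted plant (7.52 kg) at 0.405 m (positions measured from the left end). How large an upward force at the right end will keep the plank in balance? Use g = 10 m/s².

F ≈ 988 N

Take moments about the left end.
Load: 58.7 × 10 = 587 N down at 1.21 m → arm 1.21 m, τ = 587 × 1.21 = 710.3 N·m clockwise.
Weight: 58.8 × 10 = 588 N down at 1.68 m → arm 1.68 m, τ = 588 × 1.68 = 987.8 N·m clockwise.
Potted plant: 7.52 × 10 = 75.2 N down at 0.405 m → arm 0.405 m, τ = 75.2 × 0.405 = 30.46 N·m clockwise.
Net moment of the loads = 1729 N·m clockwise.
The upward force F acts at the right end, arm 1.75 m, giving F × 1.75 counterclockwise.
Balancing moments: F × 1.75 = 1729, giving F = 1729 / 1.75 = 988 N.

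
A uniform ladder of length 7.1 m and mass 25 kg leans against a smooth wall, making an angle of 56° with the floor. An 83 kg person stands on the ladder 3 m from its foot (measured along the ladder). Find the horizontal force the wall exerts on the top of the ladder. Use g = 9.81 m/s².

Taking torques about the foot of the ladder:
Ladder weight 25×9.81 = 245.2 N acts at 3.55 m along the ladder; its horizontal arm is 3.55·cos56° = 1.985 m → τ = 486.7 N·m clockwise.
Person: 83×9.81 = 814.2 N at 3 m → arm 1.678 m → τ = 1366 N·m clockwise.
Wall normal N acts horizontally at the top; its moment arm is the height L sinθ = 7.1·sin56° = 5.886 m, counterclockwise.
Στ = 0 ⇒ N × 5.886 = 1853 ⇒ N = 315 N.

N_wall ≈ 315 N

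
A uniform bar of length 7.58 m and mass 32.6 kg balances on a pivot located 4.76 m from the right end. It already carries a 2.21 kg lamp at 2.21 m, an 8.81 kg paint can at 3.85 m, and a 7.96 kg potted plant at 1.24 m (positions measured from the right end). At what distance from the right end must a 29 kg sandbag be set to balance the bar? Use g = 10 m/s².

Take moments about the pivot (at 4.76 m from the right end).
Beam weight: 32.6 × 10 = 326 N down at 3.79 m → arm 0.97 m, τ = 326 × 0.97 = 316.2 N·m clockwise.
Lamp: 2.21 × 10 = 22.1 N down at 2.21 m → arm 2.55 m, τ = 22.1 × 2.55 = 56.35 N·m clockwise.
Paint can: 8.81 × 10 = 88.1 N down at 3.85 m → arm 0.91 m, τ = 88.1 × 0.91 = 80.17 N·m clockwise.
Potted plant: 7.96 × 10 = 79.6 N down at 1.24 m → arm 3.52 m, τ = 79.6 × 3.52 = 280.2 N·m clockwise.
Net moment of existing loads = 732.9 N·m clockwise.
The sandbag weighs 29 × 10 = 290 N and must supply an equal counterclockwise moment, so its lever arm about the pivot is 732.9 / 290 = 2.53 m.
That puts it at 4.76 + 2.53 = 7.29 m from the right end.

x ≈ 7.29 m from the right end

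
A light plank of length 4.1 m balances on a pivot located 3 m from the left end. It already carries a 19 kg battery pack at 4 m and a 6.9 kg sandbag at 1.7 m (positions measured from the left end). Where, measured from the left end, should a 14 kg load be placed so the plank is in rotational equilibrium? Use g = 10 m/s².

x ≈ 2.28 m from the left end

Take moments about the pivot (at 3 m from the left end).
Battery pack: 19 × 10 = 190 N down at 4 m → arm 1 m, τ = 190 × 1 = 190 N·m clockwise.
Sandbag: 6.9 × 10 = 69 N down at 1.7 m → arm 1.3 m, τ = 69 × 1.3 = 89.7 N·m counterclockwise.
Net moment of existing loads = 100.3 N·m clockwise.
The load weighs 14 × 10 = 140 N and must supply an equal counterclockwise moment, so its lever arm about the pivot is 100.3 / 140 = 0.716 m.
That puts it at 3 − 0.716 = 2.28 m from the left end.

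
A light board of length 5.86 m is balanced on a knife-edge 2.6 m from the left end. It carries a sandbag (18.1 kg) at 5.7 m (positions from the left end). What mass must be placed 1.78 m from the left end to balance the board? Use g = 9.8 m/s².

Take moments about the knife-edge (at 2.6 m from the left end).
Sandbag: 18.1 × 9.8 = 177.4 N down at 5.7 m → arm 3.1 m, τ = 177.4 × 3.1 = 549.9 N·m clockwise.
Net moment of known loads = 549.9 N·m clockwise.
An unknown mass m at 1.78 m has arm 0.82 m; its moment is m·g·0.82 counterclockwise.
Balancing moments: m × 9.8 × 0.82 = 549.9, giving m = 549.9 / (9.8 × 0.82) = 68.4 kg.

m ≈ 68.4 kg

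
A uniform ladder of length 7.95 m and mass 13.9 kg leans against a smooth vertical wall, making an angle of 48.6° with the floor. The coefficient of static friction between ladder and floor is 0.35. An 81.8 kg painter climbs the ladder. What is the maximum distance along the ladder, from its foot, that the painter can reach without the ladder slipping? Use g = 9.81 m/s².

Sum moments about the foot of the ladder (the floor normal and friction both act there and drop out).
Ladder weight 13.9×9.81 = 136.4 N acts at 3.975 m along the ladder; its horizontal arm is 3.975·cos48.6° = 2.629 m → τ = 358.6 N·m clockwise.
Painter weight 81.8×9.81 = 802.5 N at distance d → arm d·cos48.6° → τ = 802.5·d·0.6613 clockwise.
Wall normal N at the top has arm L sinθ = 5.963 m counterclockwise, so Στ = 0 gives N·5.963 = 358.6 + 530.7·d.
ΣFy = 0 ⇒ N_floor = 938.9 N, so the maximum friction is μ_s·N_floor = 0.35×938.9 = 328.6 N. ΣFx = 0 ⇒ N_wall = f, so at the slipping point N = 328.6 N.
Substituting: 328.6×5.963 = 358.6 + 530.7·d ⇒ d = (1959 − 358.6) / 530.7 = 3.02 m.

d ≈ 3.02 m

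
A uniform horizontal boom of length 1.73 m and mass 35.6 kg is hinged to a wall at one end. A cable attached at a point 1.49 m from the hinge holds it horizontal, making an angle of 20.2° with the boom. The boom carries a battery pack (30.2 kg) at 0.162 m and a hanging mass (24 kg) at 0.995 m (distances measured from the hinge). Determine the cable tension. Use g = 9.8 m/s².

Taking torques about the hinge:
Beam weight: 35.6 × 9.8 = 348.9 N down at 0.865 m → arm 0.865 m, τ = 348.9 × 0.865 = 301.8 N·m clockwise.
Battery pack: 30.2 × 9.8 = 296 N down at 0.162 m → arm 0.162 m, τ = 296 × 0.162 = 47.95 N·m clockwise.
Hanging mass: 24 × 9.8 = 235.2 N down at 0.995 m → arm 0.995 m, τ = 235.2 × 0.995 = 234 N·m clockwise.
Total clockwise load moment = 583.8 N·m.
The cable tension T acts at 1.49 m; only its component perpendicular to the boom, T sinθ, produces torque. sin 20.2° = 0.3453.
For rotational equilibrium, T × 1.49 × 0.3453 = 583.8, so T = 583.8 / 0.5145 = 1130 N.

T ≈ 1130 N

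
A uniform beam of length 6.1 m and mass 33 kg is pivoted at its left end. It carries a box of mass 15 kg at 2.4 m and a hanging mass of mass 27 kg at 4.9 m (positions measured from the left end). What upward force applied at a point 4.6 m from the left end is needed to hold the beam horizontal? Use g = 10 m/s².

About the left end:
Beam weight: 33 × 10 = 330 N down at 3.05 m → arm 3.05 m, τ = 330 × 3.05 = 1006 N·m clockwise.
Box: 15 × 10 = 150 N down at 2.4 m → arm 2.4 m, τ = 150 × 2.4 = 360 N·m clockwise.
Hanging mass: 27 × 10 = 270 N down at 4.9 m → arm 4.9 m, τ = 270 × 4.9 = 1323 N·m clockwise.
Net moment of the loads = 2689 N·m clockwise.
The upward force F acts at a point 4.6 m from the left end, arm 4.6 m, giving F × 4.6 counterclockwise.
Στ = 0 ⇒ F × 4.6 = 2689 ⇒ F = 2689 / 4.6 = 585 N.

F ≈ 585 N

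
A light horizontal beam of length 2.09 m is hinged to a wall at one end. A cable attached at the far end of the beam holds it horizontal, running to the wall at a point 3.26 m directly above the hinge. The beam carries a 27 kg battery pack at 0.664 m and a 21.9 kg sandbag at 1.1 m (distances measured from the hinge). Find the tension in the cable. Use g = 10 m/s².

T ≈ 239 N

Take moments about the hinge.
Battery pack: 27 × 10 = 270 N down at 0.664 m → arm 0.664 m, τ = 270 × 0.664 = 179.3 N·m clockwise.
Sandbag: 21.9 × 10 = 219 N down at 1.1 m → arm 1.1 m, τ = 219 × 1.1 = 240.9 N·m clockwise.
Total clockwise load moment = 420.2 N·m.
The cable tension T acts at 2.09 m; only its component perpendicular to the beam, T sinθ, produces torque. sinθ = h/√(h²+d²) = 3.26/√(3.26²+2.09²) = 0.8418.
For rotational equilibrium, T × 2.09 × 0.8418 = 420.2, so T = 420.2 / 1.759 = 239 N.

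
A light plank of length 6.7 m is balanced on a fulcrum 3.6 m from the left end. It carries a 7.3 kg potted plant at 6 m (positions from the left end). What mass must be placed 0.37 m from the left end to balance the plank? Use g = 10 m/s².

m ≈ 5.42 kg

Choose the fulcrum (at 3.6 m from the left end) as the axis so the support reaction has zero arm there.
Potted plant: 7.3 × 10 = 73 N down at 6 m → arm 2.4 m, τ = 73 × 2.4 = 175.2 N·m clockwise.
Net moment of known loads = 175.2 N·m clockwise.
An unknown mass m at 0.37 m has arm 3.23 m; its moment is m·g·3.23 counterclockwise.
Στ = 0 ⇒ m × 10 × 3.23 = 175.2 ⇒ m = 175.2 / (10 × 3.23) = 5.42 kg.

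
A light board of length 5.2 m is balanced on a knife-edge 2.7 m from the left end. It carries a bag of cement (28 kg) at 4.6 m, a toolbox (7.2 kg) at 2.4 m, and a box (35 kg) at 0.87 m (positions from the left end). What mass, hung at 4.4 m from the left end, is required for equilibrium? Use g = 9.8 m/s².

m ≈ 7.65 kg

Taking torques about the knife-edge (at 2.7 m from the left end):
Bag of cement: 28 × 9.8 = 274.4 N down at 4.6 m → arm 1.9 m, τ = 274.4 × 1.9 = 521.4 N·m clockwise.
Toolbox: 7.2 × 9.8 = 70.56 N down at 2.4 m → arm 0.3 m, τ = 70.56 × 0.3 = 21.17 N·m counterclockwise.
Box: 35 × 9.8 = 343 N down at 0.87 m → arm 1.83 m, τ = 343 × 1.83 = 627.7 N·m counterclockwise.
Net moment of known loads = 127.5 N·m counterclockwise.
An unknown mass m at 4.4 m has arm 1.7 m; its moment is m·g·1.7 clockwise.
For rotational equilibrium, m × 9.8 × 1.7 = 127.5, so m = 127.5 / (9.8 × 1.7) = 7.65 kg.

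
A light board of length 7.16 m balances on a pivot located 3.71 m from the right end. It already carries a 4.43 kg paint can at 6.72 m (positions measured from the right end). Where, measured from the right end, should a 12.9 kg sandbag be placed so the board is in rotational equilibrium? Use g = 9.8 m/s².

Sum moments about the pivot (at 3.71 m from the right end) (the support reaction has zero arm there).
Paint can: 4.43 × 9.8 = 43.41 N down at 6.72 m → arm 3.01 m, τ = 43.41 × 3.01 = 130.7 N·m counterclockwise.
Net moment of existing loads = 130.7 N·m counterclockwise.
The sandbag weighs 12.9 × 9.8 = 126.4 N and must supply an equal clockwise moment, so its lever arm about the pivot is 130.7 / 126.4 = 1.03 m.
That puts it at 3.71 − 1.03 = 2.68 m from the right end.

x ≈ 2.68 m from the right end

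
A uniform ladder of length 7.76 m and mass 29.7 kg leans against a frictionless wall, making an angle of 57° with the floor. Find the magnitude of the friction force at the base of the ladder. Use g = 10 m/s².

f ≈ 96.4 N

About the foot of the ladder:
Ladder weight 29.7×10 = 297 N acts at 3.88 m along the ladder; its horizontal arm is 3.88·cos57° = 2.113 m → τ = 627.6 N·m clockwise.
Wall normal N acts horizontally at the top; its moment arm is the height L sinθ = 7.76·sin57° = 6.508 m, counterclockwise.
Balancing moments: N × 6.508 = 627.6, giving N = 96.4 N.
ΣFx = 0: friction at the foot balances the wall's push, so f = N_wall = 96.4 N.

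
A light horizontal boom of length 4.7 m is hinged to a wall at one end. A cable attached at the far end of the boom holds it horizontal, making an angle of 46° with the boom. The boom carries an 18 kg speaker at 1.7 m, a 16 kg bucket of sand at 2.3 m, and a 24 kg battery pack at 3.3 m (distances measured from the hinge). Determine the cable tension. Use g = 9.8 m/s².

T ≈ 425 N

Choose the hinge as the axis so the unknown hinge reaction has zero arm there.
Speaker: 18 × 9.8 = 176.4 N down at 1.7 m → arm 1.7 m, τ = 176.4 × 1.7 = 299.9 N·m clockwise.
Bucket of sand: 16 × 9.8 = 156.8 N down at 2.3 m → arm 2.3 m, τ = 156.8 × 2.3 = 360.6 N·m clockwise.
Battery pack: 24 × 9.8 = 235.2 N down at 3.3 m → arm 3.3 m, τ = 235.2 × 3.3 = 776.2 N·m clockwise.
Total clockwise load moment = 1437 N·m.
The cable tension T acts at 4.7 m; only its component perpendicular to the boom, T sinθ, produces torque. sin 46° = 0.7193.
Στ = 0 ⇒ T × 4.7 × 0.7193 = 1437 ⇒ T = 1437 / 3.381 = 425 N.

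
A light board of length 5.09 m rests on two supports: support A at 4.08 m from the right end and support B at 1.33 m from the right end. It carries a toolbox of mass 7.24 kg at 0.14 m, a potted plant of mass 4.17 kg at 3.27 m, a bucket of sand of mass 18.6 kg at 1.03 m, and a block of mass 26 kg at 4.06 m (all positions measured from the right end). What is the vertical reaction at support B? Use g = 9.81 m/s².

About support A:
Toolbox: 7.24 × 9.81 = 71.02 N down at 0.14 m → arm 3.94 m, τ = 71.02 × 3.94 = 279.8 N·m clockwise.
Potted plant: 4.17 × 9.81 = 40.91 N down at 3.27 m → arm 0.81 m, τ = 40.91 × 0.81 = 33.14 N·m clockwise.
Bucket of sand: 18.6 × 9.81 = 182.5 N down at 1.03 m → arm 3.05 m, τ = 182.5 × 3.05 = 556.6 N·m clockwise.
Block: 26 × 9.81 = 255.1 N down at 4.06 m → arm 0.02 m, τ = 255.1 × 0.02 = 5.102 N·m clockwise.
Net load moment about support A = 874.6 N·m clockwise.
Reaction R at support B is upward at 1.33 m, arm 2.75 m → moment R × 2.75 counterclockwise.
Στ = 0 ⇒ R × 2.75 = 874.6 ⇒ R = 318 N.

R_B ≈ 318 N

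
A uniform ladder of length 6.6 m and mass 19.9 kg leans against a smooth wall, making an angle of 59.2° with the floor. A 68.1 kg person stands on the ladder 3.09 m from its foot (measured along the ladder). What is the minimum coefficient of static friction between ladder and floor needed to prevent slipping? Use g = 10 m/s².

μ_min ≈ 0.283

Take moments about the foot of the ladder.
Ladder weight 19.9×10 = 199 N acts at 3.3 m along the ladder; its horizontal arm is 3.3·cos59.2° = 1.69 m → τ = 336.3 N·m clockwise.
Person: 68.1×10 = 681 N at 3.09 m → arm 1.582 m → τ = 1077 N·m clockwise.
Wall normal N acts horizontally at the top; its moment arm is the height L sinθ = 6.6·sin59.2° = 5.669 m, counterclockwise.
For rotational equilibrium, N × 5.669 = 1413, so N = 249.3 N.
ΣFx = 0 ⇒ f = N_wall = 249.3 N. ΣFy = 0 ⇒ N_floor = 880 N.
μ_min = f / N_floor = 249.3 / 880 = 0.283.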